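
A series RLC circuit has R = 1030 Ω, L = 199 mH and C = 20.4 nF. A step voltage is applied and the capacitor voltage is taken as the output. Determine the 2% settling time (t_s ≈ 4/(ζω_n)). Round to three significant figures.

t_s ≈ 0.00155 s

For a series RLC circuit (capacitor voltage as output), ω_n = 1/√(LC) = 1/√(199 mH · 20.4 nF) = 15700 rad/s.
ζ = (R/2)·√(C/L) = (1030/2)·√(20.4 nF/199 mH) = 0.165.
t_s ≈ 4/(ζω_n) = 0.00155 s.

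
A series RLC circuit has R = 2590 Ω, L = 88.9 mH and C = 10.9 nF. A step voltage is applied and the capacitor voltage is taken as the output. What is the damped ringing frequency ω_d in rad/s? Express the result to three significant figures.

ω_d ≈ 28600 rad/s

For a series RLC circuit (capacitor voltage as output), ω_n = 1/√(LC) = 1/√(88.9 mH · 10.9 nF) = 32100 rad/s.
ζ = (R/2)·√(C/L) = (2590/2)·√(10.9 nF/88.9 mH) = 0.453.
The damped frequency ω_d = ω_n√(1−ζ²) = 28600 rad/s.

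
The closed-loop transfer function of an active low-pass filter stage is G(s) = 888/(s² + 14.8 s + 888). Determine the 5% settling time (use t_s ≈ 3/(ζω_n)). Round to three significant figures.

t_s ≈ 0.405 s

ω_n = √888 = 29.8 rad/s; ζ = 14.8/(2·29.8) = 0.248.
t_s ≈ 3/(ζω_n) = 3/(0.248·29.8) = 0.405 s.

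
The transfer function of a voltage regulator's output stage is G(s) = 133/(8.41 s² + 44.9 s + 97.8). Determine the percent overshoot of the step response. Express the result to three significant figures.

Dividing through by 8.41: denominator becomes s² + 5.339 s + 11.63.
So ω_n = √11.63 = 3.41 rad/s and ζ = 5.339/(2·3.41) = 0.783.
%OS = 100·exp(−πζ/√(1−ζ²)) = 1.92%.

%OS ≈ 1.92%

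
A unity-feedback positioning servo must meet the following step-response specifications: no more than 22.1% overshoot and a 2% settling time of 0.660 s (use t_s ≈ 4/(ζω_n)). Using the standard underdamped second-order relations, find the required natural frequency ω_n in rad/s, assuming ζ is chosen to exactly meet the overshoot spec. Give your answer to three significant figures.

From %OS = 100·exp(−πζ/√(1−ζ²)), invert to get ζ = −ln(OS)/√(π² + ln²(OS)) with OS = 0.221.
−ln 0.221 = 1.510, so ζ = 1.510/√(π² + 2.279) = 0.433.
Then ω_n = 4/(ζ t_s) = 4/(0.433 × 0.660) = 14.0 rad/s.

ω_n ≈ 14.0 rad/s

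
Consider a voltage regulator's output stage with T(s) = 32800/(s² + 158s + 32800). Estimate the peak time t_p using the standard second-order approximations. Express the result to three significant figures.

ω_n = √32800 = 181 rad/s; ζ = 158/(2·181) = 0.436.
ω_d = ω_n√(1−ζ²) = 163 rad/s. Then t_p = π/ω_d = 0.0193 s.

t_p ≈ 0.0193 s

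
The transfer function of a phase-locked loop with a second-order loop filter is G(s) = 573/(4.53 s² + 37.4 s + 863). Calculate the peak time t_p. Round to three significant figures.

Dividing through by 4.53: denominator becomes s² + 8.256 s + 190.5.
So ω_n = √190.5 = 13.8 rad/s and ζ = 8.256/(2·13.8) = 0.299.
The damped frequency ω_d = ω_n√(1−ζ²) = 13.2 rad/s. t_p = π/ω_d = 0.239 s.

t_p ≈ 0.239 s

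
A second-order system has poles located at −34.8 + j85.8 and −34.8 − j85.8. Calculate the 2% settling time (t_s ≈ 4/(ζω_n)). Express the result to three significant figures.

For poles at −σ ± jω_d, ζω_n = σ = 34.8, so t_s ≈ 4/σ = 0.115 s.

t_s ≈ 0.115 s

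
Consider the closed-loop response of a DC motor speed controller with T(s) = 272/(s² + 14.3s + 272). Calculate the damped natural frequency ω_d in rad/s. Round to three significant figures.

Comparing the denominator to s² + 2ζω_n s + ω_n²: ω_n = √272 = 16.5 rad/s, and 2ζω_n = 14.3 so ζ = 14.3/(2·16.5) = 0.434.
ω_d = ω_n√(1−ζ²) = 14.9 rad/s.

ω_d ≈ 14.9 rad/s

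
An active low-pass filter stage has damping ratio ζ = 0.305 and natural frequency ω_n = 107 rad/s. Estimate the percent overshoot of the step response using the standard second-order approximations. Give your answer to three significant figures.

For an underdamped second-order system, %OS = 100·exp(−πζ/√(1−ζ²)).
πζ/√(1−ζ²) = π·0.305/√(1−0.0930) = 1.006, so %OS = 100·e^(−1.006) = 36.6%.

%OS ≈ 36.6%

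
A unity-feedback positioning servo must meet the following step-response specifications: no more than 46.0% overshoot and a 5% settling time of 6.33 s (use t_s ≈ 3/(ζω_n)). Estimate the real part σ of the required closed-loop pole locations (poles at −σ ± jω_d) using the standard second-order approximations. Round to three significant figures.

σ ≈ 0.474

The settling-time spec alone fixes σ = ζω_n = 3/t_s = 3/6.33 = 0.474.
(Overshoot then fixes ζ = 0.240 and hence ω_d = σ·√(1−ζ²)/ζ = 1.92 rad/s.)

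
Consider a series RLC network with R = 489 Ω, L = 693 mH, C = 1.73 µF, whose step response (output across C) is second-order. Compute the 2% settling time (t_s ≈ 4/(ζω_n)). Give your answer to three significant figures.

For a series RLC circuit (capacitor voltage as output), ω_n = 1/√(LC) = 1/√(693 mH · 1.73 µF) = 913 rad/s.
ζ = (R/2)·√(C/L) = (489/2)·√(1.73 µF/693 mH) = 0.386.
t_s ≈ 4/(ζω_n) = 0.0113 s.

t_s ≈ 0.0113 s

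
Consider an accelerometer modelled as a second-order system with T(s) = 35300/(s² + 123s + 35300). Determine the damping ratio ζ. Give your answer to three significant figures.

Comparing the denominator to s² + 2ζω_n s + ω_n²: ω_n = √35300 = 188 rad/s, and 2ζω_n = 123 so ζ = 123/(2·188) = 0.327.

ζ ≈ 0.327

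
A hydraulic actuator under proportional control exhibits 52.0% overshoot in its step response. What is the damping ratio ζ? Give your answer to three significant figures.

From %OS = 100·exp(−πζ/√(1−ζ²)), invert to get ζ = −ln(OS)/√(π² + ln²(OS)) with OS = 0.520.
−ln 0.520 = 0.6539, so ζ = 0.6539/√(π² + 0.4276) = 0.204.

ζ ≈ 0.204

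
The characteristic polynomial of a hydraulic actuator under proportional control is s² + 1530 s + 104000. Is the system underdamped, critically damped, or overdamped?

a² − 4b = 1900000 > 0 (two distinct real roots); the system is overdamped.

overdamped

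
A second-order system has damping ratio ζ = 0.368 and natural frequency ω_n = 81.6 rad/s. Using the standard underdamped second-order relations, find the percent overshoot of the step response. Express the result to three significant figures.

%OS ≈ 28.8%

For an underdamped second-order system, %OS = 100·exp(−πζ/√(1−ζ²)).
πζ/√(1−ζ²) = π·0.368/√(1−0.135) = 1.243, so %OS = 100·e^(−1.243) = 28.8%.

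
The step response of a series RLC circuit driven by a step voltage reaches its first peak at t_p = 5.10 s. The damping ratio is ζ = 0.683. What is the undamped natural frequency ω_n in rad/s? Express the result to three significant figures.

ω_n ≈ 0.843 rad/s

Peak time t_p = π/ω_d, so ω_d = π/t_p = π/5.10 = 0.616 rad/s.
ω_n = ω_d/√(1−ζ²) = 0.616/√0.534 = 0.843 rad/s.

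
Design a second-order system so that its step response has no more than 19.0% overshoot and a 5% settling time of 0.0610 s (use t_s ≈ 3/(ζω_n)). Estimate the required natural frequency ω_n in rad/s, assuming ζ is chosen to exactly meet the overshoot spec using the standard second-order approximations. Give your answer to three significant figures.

ζ = −ln(OS)/√(π² + (ln OS)²). With OS = 0.190, ln OS = −1.661 and ζ = 1.661/3.554 = 0.467.
Then ω_n = 3/(ζ t_s) = 3/(0.467 × 0.0610) = 105 rad/s.

ω_n ≈ 105 rad/s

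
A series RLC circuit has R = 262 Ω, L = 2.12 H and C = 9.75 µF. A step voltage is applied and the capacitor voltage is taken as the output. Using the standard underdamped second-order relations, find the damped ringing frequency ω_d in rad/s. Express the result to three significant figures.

For a series RLC circuit (capacitor voltage as output), ω_n = 1/√(LC) = 1/√(2.12 H · 9.75 µF) = 220 rad/s.
ζ = (R/2)·√(C/L) = (262/2)·√(9.75 µF/2.12 H) = 0.281.
The damped frequency ω_d = ω_n√(1−ζ²) = 211 rad/s.

ω_d ≈ 211 rad/s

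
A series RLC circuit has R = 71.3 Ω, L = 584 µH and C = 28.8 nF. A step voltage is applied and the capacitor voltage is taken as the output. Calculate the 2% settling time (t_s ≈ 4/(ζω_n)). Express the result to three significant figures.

t_s ≈ 0.0000655 s

For a series RLC circuit (capacitor voltage as output), ω_n = 1/√(LC) = 1/√(584 µH · 28.8 nF) = 244000 rad/s.
ζ = (R/2)·√(C/L) = (71.3/2)·√(28.8 nF/584 µH) = 0.250.
t_s ≈ 4/(ζω_n) = 0.0000655 s.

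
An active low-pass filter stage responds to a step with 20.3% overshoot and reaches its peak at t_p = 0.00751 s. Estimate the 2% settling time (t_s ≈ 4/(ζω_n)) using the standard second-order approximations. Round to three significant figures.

From the overshoot, ζ = −ln(OS)/√(π²+ln²(OS)) = 0.453.
t_p = π/ω_d ⇒ ω_d = 418 rad/s; then ω_n = ω_d/√(1−ζ²) = 469 rad/s.
t_s ≈ 4/(ζω_n) = 4/(0.453·469) = 0.0188 s.

t_s ≈ 0.0188 s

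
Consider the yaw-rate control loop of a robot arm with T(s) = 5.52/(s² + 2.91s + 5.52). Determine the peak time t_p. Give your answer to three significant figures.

Matching coefficients with s² + 2ζω_n s + ω_n² gives ω_n² = 5.52 ⇒ ω_n = 2.35 rad/s, and ζ = 2.91/(2ω_n) = 0.619.
The damped frequency ω_d = ω_n√(1−ζ²) = 1.84 rad/s. Then t_p = π/ω_d = 1.70 s.

t_p ≈ 1.70 s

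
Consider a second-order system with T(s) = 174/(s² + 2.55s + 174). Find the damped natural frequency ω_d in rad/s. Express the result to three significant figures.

ω_n = √174 = 13.2 rad/s; ζ = 2.55/(2·13.2) = 0.0967.
ω_d = 13.2·√(1 − 0.0967²) = 13.1 rad/s.

ω_d ≈ 13.1 rad/s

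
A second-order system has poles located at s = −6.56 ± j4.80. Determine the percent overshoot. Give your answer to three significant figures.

%OS ≈ 1.37%

The poles are at −σ ± jω_d with σ = 6.56 and ω_d = 4.80, so ω_n = √(σ²+ω_d²) = 8.13 rad/s and ζ = σ/ω_n = 0.807.
%OS = 100 e^{−πζ/√(1−ζ²)} with ζ = 0.807 gives 1.37%.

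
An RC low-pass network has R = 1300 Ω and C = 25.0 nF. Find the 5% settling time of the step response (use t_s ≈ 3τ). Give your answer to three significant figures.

τ = RC = 1300 × 25.0 nF = 0.0000325 s.
t_s ≈ 3τ = 0.0000975 s.

t_s ≈ 0.0000975 s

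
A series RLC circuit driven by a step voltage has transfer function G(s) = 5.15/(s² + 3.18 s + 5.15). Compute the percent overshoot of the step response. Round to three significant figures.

%OS ≈ 4.57%

Comparing the denominator to s² + 2ζω_n s + ω_n²: ω_n = √5.15 = 2.27 rad/s, and 2ζω_n = 3.18 so ζ = 3.18/(2·2.27) = 0.701.
%OS = 100·exp(−πζ/√(1−ζ²)) = 4.57%.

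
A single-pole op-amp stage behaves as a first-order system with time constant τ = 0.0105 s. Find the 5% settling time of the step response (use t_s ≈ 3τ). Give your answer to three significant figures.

t_s ≈ 3τ = 0.0315 s.

t_s ≈ 0.0315 s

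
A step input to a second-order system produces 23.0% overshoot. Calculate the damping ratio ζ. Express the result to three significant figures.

Inverting the overshoot relation: ζ = |ln 0.230|/√(π² + ln²0.230) = 0.424.

ζ ≈ 0.424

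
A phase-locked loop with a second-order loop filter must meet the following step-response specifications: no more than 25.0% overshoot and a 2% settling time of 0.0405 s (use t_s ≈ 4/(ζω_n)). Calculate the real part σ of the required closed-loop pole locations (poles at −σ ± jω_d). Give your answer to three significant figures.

σ ≈ 98.8

The settling-time spec alone fixes σ = ζω_n = 4/t_s = 4/0.0405 = 98.8.
(Overshoot then fixes ζ = 0.404 and hence ω_d = σ·√(1−ζ²)/ζ = 224 rad/s.)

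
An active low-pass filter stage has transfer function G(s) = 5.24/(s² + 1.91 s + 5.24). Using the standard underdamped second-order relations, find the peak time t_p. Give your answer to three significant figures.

ω_n = √5.24 = 2.29 rad/s; ζ = 1.91/(2·2.29) = 0.417.
ω_d = 2.29·√(1 − 0.417²) = 2.08 rad/s. Then t_p = π/ω_d = 1.51 s.

t_p ≈ 1.51 s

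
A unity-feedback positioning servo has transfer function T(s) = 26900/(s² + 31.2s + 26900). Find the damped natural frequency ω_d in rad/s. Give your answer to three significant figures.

ω_d ≈ 163 rad/s

Comparing the denominator to s² + 2ζω_n s + ω_n²: ω_n = √26900 = 164 rad/s, and 2ζω_n = 31.2 so ζ = 31.2/(2·164) = 0.0951.
The damped frequency ω_d = ω_n√(1−ζ²) = 163 rad/s.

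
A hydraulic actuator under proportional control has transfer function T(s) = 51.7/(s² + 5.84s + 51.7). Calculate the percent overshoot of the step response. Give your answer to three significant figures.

%OS ≈ 24.8%

Matching coefficients with s² + 2ζω_n s + ω_n² gives ω_n² = 51.7 ⇒ ω_n = 7.19 rad/s, and ζ = 5.84/(2ω_n) = 0.406.
%OS = 100 e^{−πζ/√(1−ζ²)} with ζ = 0.406 gives 24.8%.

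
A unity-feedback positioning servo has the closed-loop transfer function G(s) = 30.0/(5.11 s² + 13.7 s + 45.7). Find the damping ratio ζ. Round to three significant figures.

ζ ≈ 0.448

Dividing through by 5.11: denominator becomes s² + 2.681 s + 8.943.
So ω_n = √8.943 = 2.99 rad/s and ζ = 2.681/(2·2.99) = 0.448.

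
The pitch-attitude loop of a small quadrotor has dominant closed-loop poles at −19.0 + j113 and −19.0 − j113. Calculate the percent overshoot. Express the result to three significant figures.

|pole| = ω_n = √(19.0² + 113²) = 115 rad/s; ζ = cos θ = σ/ω_n = 0.166.
Overshoot: exp(−π·0.166/√(1−0.166²)) = 0.590, i.e. 59.0%.

%OS ≈ 59.0%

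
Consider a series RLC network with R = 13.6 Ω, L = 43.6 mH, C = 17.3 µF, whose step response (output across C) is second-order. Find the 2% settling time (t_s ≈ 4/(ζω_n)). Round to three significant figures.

For a series RLC circuit (capacitor voltage as output), ω_n = 1/√(LC) = 1/√(43.6 mH · 17.3 µF) = 1150 rad/s.
ζ = (R/2)·√(C/L) = (13.6/2)·√(17.3 µF/43.6 mH) = 0.135.
t_s ≈ 4/(ζω_n) = 0.0256 s.

t_s ≈ 0.0256 s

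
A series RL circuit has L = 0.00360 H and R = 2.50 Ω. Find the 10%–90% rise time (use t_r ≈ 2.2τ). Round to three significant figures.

t_r ≈ 0.00317 s

τ = L/R = 0.00360/2.50 = 0.00144 s.
t_r ≈ 2.2τ = 0.00317 s.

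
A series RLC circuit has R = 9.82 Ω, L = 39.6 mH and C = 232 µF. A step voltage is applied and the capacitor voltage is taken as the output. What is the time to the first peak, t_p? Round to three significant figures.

t_p ≈ 0.0103 s

For a series RLC circuit (capacitor voltage as output), ω_n = 1/√(LC) = 1/√(39.6 mH · 232 µF) = 330 rad/s.
ζ = (R/2)·√(C/L) = (9.82/2)·√(232 µF/39.6 mH) = 0.376.
ω_d = ω_n√(1−ζ²) = 306 rad/s. t_p = π/ω_d = 0.0103 s.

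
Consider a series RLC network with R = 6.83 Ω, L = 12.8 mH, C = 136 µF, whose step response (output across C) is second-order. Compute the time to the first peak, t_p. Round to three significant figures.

t_p ≈ 0.00443 s

For a series RLC circuit (capacitor voltage as output), ω_n = 1/√(LC) = 1/√(12.8 mH · 136 µF) = 758 rad/s.
ζ = (R/2)·√(C/L) = (6.83/2)·√(136 µF/12.8 mH) = 0.352.
The damped frequency ω_d = ω_n√(1−ζ²) = 709 rad/s. t_p = π/ω_d = 0.00443 s.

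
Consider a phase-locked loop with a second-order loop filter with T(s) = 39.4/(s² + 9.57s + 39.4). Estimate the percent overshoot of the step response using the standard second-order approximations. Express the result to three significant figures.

Comparing the denominator to s² + 2ζω_n s + ω_n²: ω_n = √39.4 = 6.28 rad/s, and 2ζω_n = 9.57 so ζ = 9.57/(2·6.28) = 0.762.
%OS = 100 e^{−πζ/√(1−ζ²)} with ζ = 0.762 gives 2.47%.

%OS ≈ 2.47%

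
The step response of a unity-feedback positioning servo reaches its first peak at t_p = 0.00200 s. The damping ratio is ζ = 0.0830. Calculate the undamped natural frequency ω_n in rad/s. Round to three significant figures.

Peak time t_p = π/ω_d, so ω_d = π/t_p = π/0.00200 = 1570 rad/s.
ω_n = ω_d/√(1−ζ²) = 1570/√0.993 = 1580 rad/s.

ω_n ≈ 1580 rad/s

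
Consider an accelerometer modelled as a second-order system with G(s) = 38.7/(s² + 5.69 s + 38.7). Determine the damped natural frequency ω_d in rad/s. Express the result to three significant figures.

ω_d ≈ 5.53 rad/s

Comparing the denominator to s² + 2ζω_n s + ω_n²: ω_n = √38.7 = 6.22 rad/s, and 2ζω_n = 5.69 so ζ = 5.69/(2·6.22) = 0.457.
The damped frequency ω_d = ω_n√(1−ζ²) = 5.53 rad/s.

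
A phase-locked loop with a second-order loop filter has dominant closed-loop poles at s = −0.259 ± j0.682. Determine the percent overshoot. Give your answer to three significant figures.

%OS ≈ 30.3%

|pole| = ω_n = √(0.259² + 0.682²) = 0.730 rad/s; ζ = cos θ = σ/ω_n = 0.355.
%OS = 100 e^{−πζ/√(1−ζ²)} with ζ = 0.355 gives 30.3%.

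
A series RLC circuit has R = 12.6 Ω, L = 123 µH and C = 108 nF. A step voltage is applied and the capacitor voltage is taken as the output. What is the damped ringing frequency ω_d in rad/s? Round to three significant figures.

ω_d ≈ 270000 rad/s

For a series RLC circuit (capacitor voltage as output), ω_n = 1/√(LC) = 1/√(123 µH · 108 nF) = 274000 rad/s.
ζ = (R/2)·√(C/L) = (12.6/2)·√(108 nF/123 µH) = 0.187.
The damped frequency ω_d = ω_n√(1−ζ²) = 270000 rad/s.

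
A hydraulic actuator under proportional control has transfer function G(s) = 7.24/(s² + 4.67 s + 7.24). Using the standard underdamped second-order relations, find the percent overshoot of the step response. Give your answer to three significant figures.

%OS ≈ 0.414%

ω_n = √7.24 = 2.69 rad/s; ζ = 4.67/(2·2.69) = 0.868.
%OS = 100·exp(−πζ/√(1−ζ²)) = 0.414%.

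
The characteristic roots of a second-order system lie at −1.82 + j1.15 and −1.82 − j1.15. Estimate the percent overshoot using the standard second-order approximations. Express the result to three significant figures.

|pole| = ω_n = √(1.82² + 1.15²) = 2.15 rad/s; ζ = cos θ = σ/ω_n = 0.845.
Overshoot: exp(−π·0.845/√(1−0.845²)) = 0.00693, i.e. 0.693%.

%OS ≈ 0.693%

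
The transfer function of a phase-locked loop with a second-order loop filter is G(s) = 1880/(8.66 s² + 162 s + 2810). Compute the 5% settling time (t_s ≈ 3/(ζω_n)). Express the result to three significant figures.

t_s ≈ 0.321 s

Dividing through by 8.66: denominator becomes s² + 18.71 s + 324.5.
So ω_n = √324.5 = 18.0 rad/s and ζ = 18.71/(2·18.0) = 0.519.
t_s ≈ 3/(ζω_n) = 0.321 s.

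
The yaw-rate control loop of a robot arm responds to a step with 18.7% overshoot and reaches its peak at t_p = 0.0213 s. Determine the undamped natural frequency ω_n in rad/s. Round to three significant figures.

ω_n ≈ 167 rad/s

The overshoot fixes ζ = −ln(OS)/√(π²+ln²(OS)) = 0.471.
t_p = π/ω_d ⇒ ω_d = 147 rad/s; then ω_n = ω_d/√(1−ζ²) = 167 rad/s.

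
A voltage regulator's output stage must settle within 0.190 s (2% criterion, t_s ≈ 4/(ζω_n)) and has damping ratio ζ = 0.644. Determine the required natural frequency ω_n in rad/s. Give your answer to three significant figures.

Rearranging t_s ≈ 4/(ζω_n) gives ω_n = 4/(ζ·t_s) = 4/(0.644 × 0.190) = 32.7 rad/s.

ω_n ≈ 32.7 rad/s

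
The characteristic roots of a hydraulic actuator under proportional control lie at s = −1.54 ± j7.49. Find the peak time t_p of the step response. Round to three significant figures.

t_p ≈ 0.419 s

t_p = π/ω_d with ω_d = 7.49 (the imaginary part), so t_p = 0.419 s.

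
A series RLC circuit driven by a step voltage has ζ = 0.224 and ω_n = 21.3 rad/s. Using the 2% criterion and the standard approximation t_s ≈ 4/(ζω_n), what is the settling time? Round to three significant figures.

t_s ≈ 0.838 s

t_s ≈ 4/(ζω_n) = 4/(0.224 × 21.3) = 0.838 s.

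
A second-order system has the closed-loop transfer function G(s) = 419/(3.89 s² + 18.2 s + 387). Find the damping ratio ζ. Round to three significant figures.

ζ ≈ 0.235

Dividing through by 3.89: denominator becomes s² + 4.679 s + 99.49.
So ω_n = √99.49 = 9.97 rad/s and ζ = 4.679/(2·9.97) = 0.235.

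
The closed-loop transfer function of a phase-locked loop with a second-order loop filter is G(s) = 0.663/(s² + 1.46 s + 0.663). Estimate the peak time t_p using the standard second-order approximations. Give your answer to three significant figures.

t_p ≈ 8.71 s

Matching coefficients with s² + 2ζω_n s + ω_n² gives ω_n² = 0.663 ⇒ ω_n = 0.814 rad/s, and ζ = 1.46/(2ω_n) = 0.897.
The damped frequency ω_d = ω_n√(1−ζ²) = 0.361 rad/s. Then t_p = π/ω_d = 8.71 s.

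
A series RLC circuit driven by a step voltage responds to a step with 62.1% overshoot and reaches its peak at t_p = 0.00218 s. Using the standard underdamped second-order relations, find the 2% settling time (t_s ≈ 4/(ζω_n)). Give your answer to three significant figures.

From the overshoot, ζ = −ln(OS)/√(π²+ln²(OS)) = 0.150.
From t_p = π/ω_d, ω_d = π/0.00218 = 1440 rad/s, so ω_n = ω_d/√(1−ζ²) = 1460 rad/s.
t_s ≈ 4/(ζω_n) = 4/(0.150·1460) = 0.0183 s.

t_s ≈ 0.0183 s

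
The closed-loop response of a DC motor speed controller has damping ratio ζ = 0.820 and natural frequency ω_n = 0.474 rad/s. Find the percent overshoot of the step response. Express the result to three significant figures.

For an underdamped second-order system, %OS = 100·exp(−πζ/√(1−ζ²)).
πζ/√(1−ζ²) = π·0.820/√(1−0.672) = 4.501, so %OS = 100·e^(−4.501) = 1.11%.

%OS ≈ 1.11%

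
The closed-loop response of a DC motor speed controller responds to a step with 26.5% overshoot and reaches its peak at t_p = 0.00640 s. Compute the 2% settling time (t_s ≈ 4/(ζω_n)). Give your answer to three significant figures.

ζ from %OS: ζ = |ln 0.265|/√(π²+ln²0.265) = 0.389.
t_p = π/ω_d ⇒ ω_d = 491 rad/s; then ω_n = ω_d/√(1−ζ²) = 533 rad/s.
t_s ≈ 4/(ζω_n) = 4/(0.389·533) = 0.0193 s.

t_s ≈ 0.0193 s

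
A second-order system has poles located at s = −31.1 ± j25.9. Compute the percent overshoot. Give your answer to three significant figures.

%OS ≈ 2.30%

|pole| = ω_n = √(31.1² + 25.9²) = 40.5 rad/s; ζ = cos θ = σ/ω_n = 0.768.
%OS = 100·exp(−πζ/√(1−ζ²)) = 2.30%.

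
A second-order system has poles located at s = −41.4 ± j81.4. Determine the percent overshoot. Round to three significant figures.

%OS ≈ 20.2%

The poles are at −σ ± jω_d with σ = 41.4 and ω_d = 81.4, so ω_n = √(σ²+ω_d²) = 91.3 rad/s and ζ = σ/ω_n = 0.453.
Overshoot: exp(−π·0.453/√(1−0.453²)) = 0.202, i.e. 20.2%.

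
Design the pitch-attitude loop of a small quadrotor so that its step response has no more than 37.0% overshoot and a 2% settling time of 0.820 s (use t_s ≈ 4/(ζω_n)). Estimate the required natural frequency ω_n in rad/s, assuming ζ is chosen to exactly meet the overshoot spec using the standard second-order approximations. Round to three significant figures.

ω_n ≈ 16.2 rad/s

ζ = −ln(OS)/√(π² + (ln OS)²). With OS = 0.370, ln OS = −0.9943 and ζ = 0.9943/3.295 = 0.302.
Then ω_n = 4/(ζ t_s) = 4/(0.302 × 0.820) = 16.2 rad/s.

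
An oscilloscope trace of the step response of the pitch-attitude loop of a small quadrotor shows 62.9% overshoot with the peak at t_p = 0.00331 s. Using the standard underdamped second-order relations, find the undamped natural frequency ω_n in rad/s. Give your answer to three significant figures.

ω_n ≈ 959 rad/s

ζ from %OS: ζ = |ln 0.629|/√(π²+ln²0.629) = 0.146.
t_p = π/ω_d ⇒ ω_d = 949 rad/s; then ω_n = ω_d/√(1−ζ²) = 959 rad/s.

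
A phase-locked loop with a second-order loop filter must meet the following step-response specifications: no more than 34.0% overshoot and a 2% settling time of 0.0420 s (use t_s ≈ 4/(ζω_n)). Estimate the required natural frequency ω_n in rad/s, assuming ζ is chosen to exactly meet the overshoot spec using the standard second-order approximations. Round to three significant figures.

ω_n ≈ 293 rad/s

Inverting the overshoot relation: ζ = |ln 0.340|/√(π² + ln²0.340) = 0.325.
From t_s ≈ 4/(ζω_n): ω_n = 4/(ζ·t_s) = 4/(0.325·0.0420) = 293 rad/s.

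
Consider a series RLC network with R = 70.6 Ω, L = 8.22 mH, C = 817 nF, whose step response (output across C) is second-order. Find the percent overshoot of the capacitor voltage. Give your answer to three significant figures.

%OS ≈ 30.7%

For a series RLC circuit (capacitor voltage as output), ω_n = 1/√(LC) = 1/√(8.22 mH · 817 nF) = 12200 rad/s.
ζ = (R/2)·√(C/L) = (70.6/2)·√(817 nF/8.22 mH) = 0.352.
Overshoot: exp(−π·0.352/√(1−0.352²)) = 0.307, i.e. 30.7%.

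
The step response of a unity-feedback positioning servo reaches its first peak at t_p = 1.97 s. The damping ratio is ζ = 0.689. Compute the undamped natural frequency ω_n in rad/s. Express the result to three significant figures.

ω_n ≈ 2.20 rad/s

Peak time t_p = π/ω_d, so ω_d = π/t_p = π/1.97 = 1.59 rad/s.
ω_n = ω_d/√(1−ζ²) = 1.59/√0.525 = 2.20 rad/s.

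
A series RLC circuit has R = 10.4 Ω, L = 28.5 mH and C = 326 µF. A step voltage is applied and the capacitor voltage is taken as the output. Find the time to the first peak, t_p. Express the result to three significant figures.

t_p ≈ 0.0115 s

For a series RLC circuit (capacitor voltage as output), ω_n = 1/√(LC) = 1/√(28.5 mH · 326 µF) = 328 rad/s.
ζ = (R/2)·√(C/L) = (10.4/2)·√(326 µF/28.5 mH) = 0.556.
ω_d = ω_n√(1−ζ²) = 273 rad/s. t_p = π/ω_d = 0.0115 s.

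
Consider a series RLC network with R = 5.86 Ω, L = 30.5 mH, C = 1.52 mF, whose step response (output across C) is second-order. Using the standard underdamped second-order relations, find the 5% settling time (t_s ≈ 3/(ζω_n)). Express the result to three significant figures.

t_s ≈ 0.0312 s

For a series RLC circuit (capacitor voltage as output), ω_n = 1/√(LC) = 1/√(30.5 mH · 1.52 mF) = 147 rad/s.
ζ = (R/2)·√(C/L) = (5.86/2)·√(1.52 mF/30.5 mH) = 0.654.
t_s ≈ 3/(ζω_n) = 0.0312 s.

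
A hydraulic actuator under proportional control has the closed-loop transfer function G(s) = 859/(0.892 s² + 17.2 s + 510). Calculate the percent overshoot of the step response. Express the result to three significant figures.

Dividing through by 0.892: denominator becomes s² + 19.28 s + 571.7.
So ω_n = √571.7 = 23.9 rad/s and ζ = 19.28/(2·23.9) = 0.403.
%OS = 100 e^{−πζ/√(1−ζ²)} with ζ = 0.403 gives 25.1%.

%OS ≈ 25.1%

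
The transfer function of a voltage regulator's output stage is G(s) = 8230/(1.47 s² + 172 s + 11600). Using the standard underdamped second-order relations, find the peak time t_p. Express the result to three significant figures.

t_p ≈ 0.0470 s

Dividing through by 1.47: denominator becomes s² + 117.0 s + 7891.
So ω_n = √7891 = 88.8 rad/s and ζ = 117.0/(2·88.8) = 0.659.
The damped frequency ω_d = ω_n√(1−ζ²) = 66.8 rad/s. t_p = π/ω_d = 0.0470 s.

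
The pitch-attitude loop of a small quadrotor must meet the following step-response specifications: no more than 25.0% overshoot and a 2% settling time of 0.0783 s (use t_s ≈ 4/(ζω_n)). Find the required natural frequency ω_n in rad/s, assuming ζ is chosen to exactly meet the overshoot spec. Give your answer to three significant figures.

ω_n ≈ 127 rad/s

ζ = −ln(OS)/√(π² + (ln OS)²). With OS = 0.250, ln OS = −1.386 and ζ = 1.386/3.434 = 0.404.
From t_s ≈ 4/(ζω_n): ω_n = 4/(ζ·t_s) = 4/(0.404·0.0783) = 127 rad/s.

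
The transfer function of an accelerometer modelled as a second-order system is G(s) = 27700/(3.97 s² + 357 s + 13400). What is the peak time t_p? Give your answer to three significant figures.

Dividing through by 3.97: denominator becomes s² + 89.92 s + 3375.
So ω_n = √3375 = 58.1 rad/s and ζ = 89.92/(2·58.1) = 0.774.
ω_d = ω_n√(1−ζ²) = 36.8 rad/s. t_p = π/ω_d = 0.0854 s.

t_p ≈ 0.0854 s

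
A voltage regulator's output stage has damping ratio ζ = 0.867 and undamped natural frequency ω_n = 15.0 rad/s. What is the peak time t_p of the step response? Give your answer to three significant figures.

The damped frequency is ω_d = ω_n√(1−ζ²) = 15.0·√(1−0.752) = 7.47 rad/s.
Peak time t_p = π/ω_d = π/7.47 = 0.420 s.

t_p ≈ 0.420 s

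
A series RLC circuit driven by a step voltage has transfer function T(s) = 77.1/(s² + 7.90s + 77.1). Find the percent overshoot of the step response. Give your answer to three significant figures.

Matching coefficients with s² + 2ζω_n s + ω_n² gives ω_n² = 77.1 ⇒ ω_n = 8.78 rad/s, and ζ = 7.90/(2ω_n) = 0.450.
%OS = 100 e^{−πζ/√(1−ζ²)} with ζ = 0.450 gives 20.5%.

%OS ≈ 20.5%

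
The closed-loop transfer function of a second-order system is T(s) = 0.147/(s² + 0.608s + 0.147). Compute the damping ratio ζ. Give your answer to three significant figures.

ζ ≈ 0.793

ω_n = √0.147 = 0.383 rad/s; ζ = 0.608/(2·0.383) = 0.793.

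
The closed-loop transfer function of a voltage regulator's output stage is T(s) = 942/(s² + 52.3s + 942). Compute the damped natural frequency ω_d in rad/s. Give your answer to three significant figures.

ω_n = √942 = 30.7 rad/s; ζ = 52.3/(2·30.7) = 0.852.
ω_d = ω_n√(1−ζ²) = 16.1 rad/s.

ω_d ≈ 16.1 rad/s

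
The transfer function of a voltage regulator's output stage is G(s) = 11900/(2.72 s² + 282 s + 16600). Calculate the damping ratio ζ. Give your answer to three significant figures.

Dividing through by 2.72: denominator becomes s² + 103.7 s + 6103.
So ω_n = √6103 = 78.1 rad/s and ζ = 103.7/(2·78.1) = 0.664.

ζ ≈ 0.664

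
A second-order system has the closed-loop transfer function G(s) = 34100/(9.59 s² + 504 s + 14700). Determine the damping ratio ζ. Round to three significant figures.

ζ ≈ 0.671

Dividing through by 9.59: denominator becomes s² + 52.55 s + 1533.
So ω_n = √1533 = 39.2 rad/s and ζ = 52.55/(2·39.2) = 0.671.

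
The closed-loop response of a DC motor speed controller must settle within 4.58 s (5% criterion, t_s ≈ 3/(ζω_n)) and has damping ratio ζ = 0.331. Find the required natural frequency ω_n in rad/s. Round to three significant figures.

Rearranging t_s ≈ 3/(ζω_n) gives ω_n = 3/(ζ·t_s) = 3/(0.331 × 4.58) = 1.98 rad/s.

ω_n ≈ 1.98 rad/s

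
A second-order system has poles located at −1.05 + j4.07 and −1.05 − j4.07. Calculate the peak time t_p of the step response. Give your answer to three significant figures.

t_p = π/ω_d with ω_d = 4.07 (the imaginary part), so t_p = 0.772 s.

t_p ≈ 0.772 s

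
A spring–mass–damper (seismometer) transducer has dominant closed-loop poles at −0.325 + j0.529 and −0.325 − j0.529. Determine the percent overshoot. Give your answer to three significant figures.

|pole| = ω_n = √(0.325² + 0.529²) = 0.621 rad/s; ζ = cos θ = σ/ω_n = 0.523.
%OS = 100·exp(−πζ/√(1−ζ²)) = 14.5%.

%OS ≈ 14.5%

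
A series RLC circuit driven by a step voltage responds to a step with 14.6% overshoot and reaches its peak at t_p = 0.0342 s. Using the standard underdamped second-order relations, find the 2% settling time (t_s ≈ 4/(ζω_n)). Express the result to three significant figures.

t_s ≈ 0.0711 s

The overshoot fixes ζ = −ln(OS)/√(π²+ln²(OS)) = 0.522.
From t_p = π/ω_d, ω_d = π/0.0342 = 91.9 rad/s, so ω_n = ω_d/√(1−ζ²) = 108 rad/s.
t_s ≈ 4/(ζω_n) = 4/(0.522·108) = 0.0711 s.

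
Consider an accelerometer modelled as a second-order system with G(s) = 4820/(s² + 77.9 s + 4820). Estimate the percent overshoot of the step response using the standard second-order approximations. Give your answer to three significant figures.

Matching coefficients with s² + 2ζω_n s + ω_n² gives ω_n² = 4820 ⇒ ω_n = 69.4 rad/s, and ζ = 77.9/(2ω_n) = 0.561.
%OS = 100·exp(−πζ/√(1−ζ²)) = 11.9%.

%OS ≈ 11.9%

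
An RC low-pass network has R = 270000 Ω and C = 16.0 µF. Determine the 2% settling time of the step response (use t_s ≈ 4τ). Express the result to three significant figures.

τ = RC = 270000 × 16.0 µF = 4.32 s.
t_s ≈ 4τ = 17.3 s.

t_s ≈ 17.3 s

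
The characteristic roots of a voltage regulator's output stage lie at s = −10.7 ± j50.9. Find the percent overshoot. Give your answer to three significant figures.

|pole| = ω_n = √(10.7² + 50.9²) = 52.0 rad/s; ζ = cos θ = σ/ω_n = 0.206.
%OS = 100 e^{−πζ/√(1−ζ²)} with ζ = 0.206 gives 51.7%.

%OS ≈ 51.7%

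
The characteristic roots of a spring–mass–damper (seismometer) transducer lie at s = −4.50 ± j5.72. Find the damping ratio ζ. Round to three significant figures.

ζ ≈ 0.618

With σ = 4.50, ω_d = 5.72: ω_n = √(σ²+ω_d²) = 7.28 rad/s, ζ = σ/ω_n = 0.618.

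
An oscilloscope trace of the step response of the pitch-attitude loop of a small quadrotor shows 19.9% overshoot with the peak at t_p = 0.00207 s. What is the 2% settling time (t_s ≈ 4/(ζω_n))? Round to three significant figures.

The overshoot fixes ζ = −ln(OS)/√(π²+ln²(OS)) = 0.457.
t_p = π/ω_d ⇒ ω_d = 1520 rad/s; then ω_n = ω_d/√(1−ζ²) = 1710 rad/s.
t_s ≈ 4/(ζω_n) = 4/(0.457·1710) = 0.00513 s.

t_s ≈ 0.00513 s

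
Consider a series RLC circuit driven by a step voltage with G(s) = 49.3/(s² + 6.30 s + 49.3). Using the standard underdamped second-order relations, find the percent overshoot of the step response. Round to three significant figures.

Matching coefficients with s² + 2ζω_n s + ω_n² gives ω_n² = 49.3 ⇒ ω_n = 7.02 rad/s, and ζ = 6.30/(2ω_n) = 0.449.
%OS = 100 e^{−πζ/√(1−ζ²)} with ζ = 0.449 gives 20.7%.

%OS ≈ 20.7%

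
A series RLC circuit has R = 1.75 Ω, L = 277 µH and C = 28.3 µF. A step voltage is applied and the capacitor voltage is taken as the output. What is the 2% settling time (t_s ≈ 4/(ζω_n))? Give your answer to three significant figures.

t_s ≈ 0.00127 s

For a series RLC circuit (capacitor voltage as output), ω_n = 1/√(LC) = 1/√(277 µH · 28.3 µF) = 11300 rad/s.
ζ = (R/2)·√(C/L) = (1.75/2)·√(28.3 µF/277 µH) = 0.280.
t_s ≈ 4/(ζω_n) = 0.00127 s.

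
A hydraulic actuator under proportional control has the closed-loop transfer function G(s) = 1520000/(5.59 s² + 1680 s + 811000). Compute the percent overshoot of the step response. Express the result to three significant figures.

Dividing through by 5.59: denominator becomes s² + 300.5 s + 145100.
So ω_n = √145100 = 381 rad/s and ζ = 300.5/(2·381) = 0.395.
%OS = 100 e^{−πζ/√(1−ζ²)} with ζ = 0.395 gives 26.0%.

%OS ≈ 26.0%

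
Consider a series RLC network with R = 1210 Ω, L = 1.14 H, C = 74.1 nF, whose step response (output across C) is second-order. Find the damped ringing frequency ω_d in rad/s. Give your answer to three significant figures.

For a series RLC circuit (capacitor voltage as output), ω_n = 1/√(LC) = 1/√(1.14 H · 74.1 nF) = 3440 rad/s.
ζ = (R/2)·√(C/L) = (1210/2)·√(74.1 nF/1.14 H) = 0.154.
ω_d = ω_n√(1−ζ²) = 3400 rad/s.

ω_d ≈ 3400 rad/s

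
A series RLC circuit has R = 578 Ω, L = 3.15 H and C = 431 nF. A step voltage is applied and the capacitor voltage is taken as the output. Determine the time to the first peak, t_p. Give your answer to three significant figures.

For a series RLC circuit (capacitor voltage as output), ω_n = 1/√(LC) = 1/√(3.15 H · 431 nF) = 858 rad/s.
ζ = (R/2)·√(C/L) = (578/2)·√(431 nF/3.15 H) = 0.107.
The damped frequency ω_d = ω_n√(1−ζ²) = 853 rad/s. t_p = π/ω_d = 0.00368 s.

t_p ≈ 0.00368 s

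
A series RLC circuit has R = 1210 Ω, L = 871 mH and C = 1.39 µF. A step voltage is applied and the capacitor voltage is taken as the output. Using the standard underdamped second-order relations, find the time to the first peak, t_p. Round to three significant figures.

For a series RLC circuit (capacitor voltage as output), ω_n = 1/√(LC) = 1/√(871 mH · 1.39 µF) = 909 rad/s.
ζ = (R/2)·√(C/L) = (1210/2)·√(1.39 µF/871 mH) = 0.764.
ω_d = ω_n√(1−ζ²) = 586 rad/s. t_p = π/ω_d = 0.00536 s.

t_p ≈ 0.00536 s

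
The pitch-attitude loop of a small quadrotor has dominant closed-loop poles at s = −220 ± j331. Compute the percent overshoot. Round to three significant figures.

%OS ≈ 12.4%

The poles are at −σ ± jω_d with σ = 220 and ω_d = 331, so ω_n = √(σ²+ω_d²) = 397 rad/s and ζ = σ/ω_n = 0.554.
%OS = 100 e^{−πζ/√(1−ζ²)} with ζ = 0.554 gives 12.4%.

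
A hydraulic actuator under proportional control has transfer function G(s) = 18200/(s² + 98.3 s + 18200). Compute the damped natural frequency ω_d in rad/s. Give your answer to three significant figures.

ω_n = √18200 = 135 rad/s; ζ = 98.3/(2·135) = 0.364.
The damped frequency ω_d = ω_n√(1−ζ²) = 126 rad/s.

ω_d ≈ 126 rad/s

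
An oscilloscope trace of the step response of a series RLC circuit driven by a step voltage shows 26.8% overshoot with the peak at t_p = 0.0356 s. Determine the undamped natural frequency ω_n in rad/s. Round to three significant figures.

ω_n ≈ 95.7 rad/s

ζ from %OS: ζ = |ln 0.268|/√(π²+ln²0.268) = 0.387.
t_p = π/ω_d ⇒ ω_d = 88.2 rad/s; then ω_n = ω_d/√(1−ζ²) = 95.7 rad/s.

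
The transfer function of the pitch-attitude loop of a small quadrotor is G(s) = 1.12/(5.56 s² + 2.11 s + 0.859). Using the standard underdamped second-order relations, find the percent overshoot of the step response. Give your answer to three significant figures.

Dividing through by 5.56: denominator becomes s² + 0.3795 s + 0.1545.
So ω_n = √0.1545 = 0.393 rad/s and ζ = 0.3795/(2·0.393) = 0.483.
%OS = 100·exp(−πζ/√(1−ζ²)) = 17.7%.

%OS ≈ 17.7%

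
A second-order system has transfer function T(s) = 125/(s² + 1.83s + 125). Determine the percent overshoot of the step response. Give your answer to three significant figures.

ω_n = √125 = 11.2 rad/s; ζ = 1.83/(2·11.2) = 0.0818.
%OS = 100·exp(−πζ/√(1−ζ²)) = 77.3%.

%OS ≈ 77.3%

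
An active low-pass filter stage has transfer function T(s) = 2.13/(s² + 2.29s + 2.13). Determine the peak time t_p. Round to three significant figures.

ω_n = √2.13 = 1.46 rad/s; ζ = 2.29/(2·1.46) = 0.785.
ω_d = ω_n√(1−ζ²) = 0.905 rad/s. Then t_p = π/ω_d = 3.47 s.

t_p ≈ 3.47 s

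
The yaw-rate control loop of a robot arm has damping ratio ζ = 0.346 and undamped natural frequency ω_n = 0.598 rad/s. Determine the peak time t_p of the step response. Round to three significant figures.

The damped frequency is ω_d = ω_n√(1−ζ²) = 0.598·√(1−0.120) = 0.561 rad/s.
Peak time t_p = π/ω_d = π/0.561 = 5.60 s.

t_p ≈ 5.60 s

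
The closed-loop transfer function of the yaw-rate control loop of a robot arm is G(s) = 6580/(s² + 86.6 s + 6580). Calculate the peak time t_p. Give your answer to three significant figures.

t_p ≈ 0.0458 s

Matching coefficients with s² + 2ζω_n s + ω_n² gives ω_n² = 6580 ⇒ ω_n = 81.1 rad/s, and ζ = 86.6/(2ω_n) = 0.534.
The damped frequency ω_d = ω_n√(1−ζ²) = 68.6 rad/s. Then t_p = π/ω_d = 0.0458 s.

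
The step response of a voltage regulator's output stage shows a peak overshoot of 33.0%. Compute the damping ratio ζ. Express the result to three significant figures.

ζ ≈ 0.333

ζ = −ln(OS)/√(π² + (ln OS)²). With OS = 0.330, ln OS = −1.109 and ζ = 1.109/3.331 = 0.333.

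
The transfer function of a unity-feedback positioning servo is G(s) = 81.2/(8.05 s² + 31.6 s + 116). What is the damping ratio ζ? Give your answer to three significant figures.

Dividing through by 8.05: denominator becomes s² + 3.925 s + 14.41.
So ω_n = √14.41 = 3.80 rad/s and ζ = 3.925/(2·3.80) = 0.517.

ζ ≈ 0.517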